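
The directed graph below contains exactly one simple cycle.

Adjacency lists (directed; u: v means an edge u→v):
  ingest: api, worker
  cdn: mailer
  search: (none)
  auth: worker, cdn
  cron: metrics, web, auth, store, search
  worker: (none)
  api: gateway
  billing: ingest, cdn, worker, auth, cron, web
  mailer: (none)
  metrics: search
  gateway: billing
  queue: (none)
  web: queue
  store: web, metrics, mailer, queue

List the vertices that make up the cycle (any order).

DFS with gray/black marking from billing:
billing gray
  ingest gray
    api gray
      gateway gray
        gateway→billing: billing is gray → back edge
Back edge closes the cycle billing → ingest → api → gateway → billing; its vertices are {api, ingest, billing, gateway}.

api, ingest, billing, gateway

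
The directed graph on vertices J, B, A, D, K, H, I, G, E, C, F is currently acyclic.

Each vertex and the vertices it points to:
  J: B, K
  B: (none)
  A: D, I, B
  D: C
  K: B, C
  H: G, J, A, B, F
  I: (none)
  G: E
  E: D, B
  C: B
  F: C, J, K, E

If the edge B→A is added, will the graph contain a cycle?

Yes

Adding B→A creates a cycle iff A can already reach B.
Path from A: A → B.
So A → … → B → A is a cycle.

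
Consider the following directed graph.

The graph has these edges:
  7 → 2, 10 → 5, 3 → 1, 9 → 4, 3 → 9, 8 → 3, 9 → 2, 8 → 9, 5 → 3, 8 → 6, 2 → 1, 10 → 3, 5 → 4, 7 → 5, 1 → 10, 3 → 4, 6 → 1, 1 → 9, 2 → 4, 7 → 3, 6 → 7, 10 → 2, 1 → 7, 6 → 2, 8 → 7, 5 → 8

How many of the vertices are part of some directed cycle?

9

A vertex is on a directed cycle iff it belongs to a strongly connected component of size ≥ 2 (or has a self-loop).
The vertices on cycles are {1, 2, 3, 5, 6, 7, 8, 9, 10} — 9 in total.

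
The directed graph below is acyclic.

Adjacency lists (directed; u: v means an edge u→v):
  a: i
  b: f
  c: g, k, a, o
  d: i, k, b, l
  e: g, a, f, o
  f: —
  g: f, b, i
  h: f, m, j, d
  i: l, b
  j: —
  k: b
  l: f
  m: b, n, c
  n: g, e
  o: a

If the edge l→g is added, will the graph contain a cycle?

Yes

Adding l→g creates a cycle iff g can already reach l.
Path from g: g → i → l.
So g → … → l → g is a cycle.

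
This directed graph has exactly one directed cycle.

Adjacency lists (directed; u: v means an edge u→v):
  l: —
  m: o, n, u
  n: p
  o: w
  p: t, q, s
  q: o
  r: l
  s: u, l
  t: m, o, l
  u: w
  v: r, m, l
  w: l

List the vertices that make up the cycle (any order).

DFS with gray/black marking from m:
m gray
  o gray
    w gray
      l gray
      l black
    w black
  o black
  n gray
    p gray
      t gray
        t→m: m is gray → back edge
Back edge closes the cycle m → n → p → t → m; its vertices are {m, n, p, t}.

m, n, p, t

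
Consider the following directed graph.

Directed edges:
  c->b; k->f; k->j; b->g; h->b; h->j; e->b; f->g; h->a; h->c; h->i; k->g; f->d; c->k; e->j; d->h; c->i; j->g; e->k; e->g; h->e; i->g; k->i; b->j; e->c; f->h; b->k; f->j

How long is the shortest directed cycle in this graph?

4

For each vertex v, BFS finds the shortest path from v back to v.
The shortest such closed walk is f → h → c → k → f, length 4.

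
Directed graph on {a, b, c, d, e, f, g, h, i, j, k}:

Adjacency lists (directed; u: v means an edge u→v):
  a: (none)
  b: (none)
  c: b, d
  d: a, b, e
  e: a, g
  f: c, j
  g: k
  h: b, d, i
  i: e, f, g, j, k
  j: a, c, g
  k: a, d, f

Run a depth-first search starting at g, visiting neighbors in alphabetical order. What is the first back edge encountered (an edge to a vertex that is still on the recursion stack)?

e→g

DFS from g (visiting neighbors in alphabetical order); mark gray on enter, black on exit:
g gray
  k gray
    a gray
    a black
    d gray
      d→a: a black — skip
      b gray
      b black
      e gray
        e→a: a black — skip
        e→g: g is gray → back edge
First back edge: e → g.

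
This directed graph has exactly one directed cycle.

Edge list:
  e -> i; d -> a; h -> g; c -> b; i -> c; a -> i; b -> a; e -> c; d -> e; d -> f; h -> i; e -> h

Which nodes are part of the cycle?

DFS with gray/black marking from c:
c gray
  b gray
    a gray
      i gray
        i→c: c is gray → back edge
Back edge closes the cycle c → b → a → i → c; its vertices are {a, b, c, i}.

a, b, c, i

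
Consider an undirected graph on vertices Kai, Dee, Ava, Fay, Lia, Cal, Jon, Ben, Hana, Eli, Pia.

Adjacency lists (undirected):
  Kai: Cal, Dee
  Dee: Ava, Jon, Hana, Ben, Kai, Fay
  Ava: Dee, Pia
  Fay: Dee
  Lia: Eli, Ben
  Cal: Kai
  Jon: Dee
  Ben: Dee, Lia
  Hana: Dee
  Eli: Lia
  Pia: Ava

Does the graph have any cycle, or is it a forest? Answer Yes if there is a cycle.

No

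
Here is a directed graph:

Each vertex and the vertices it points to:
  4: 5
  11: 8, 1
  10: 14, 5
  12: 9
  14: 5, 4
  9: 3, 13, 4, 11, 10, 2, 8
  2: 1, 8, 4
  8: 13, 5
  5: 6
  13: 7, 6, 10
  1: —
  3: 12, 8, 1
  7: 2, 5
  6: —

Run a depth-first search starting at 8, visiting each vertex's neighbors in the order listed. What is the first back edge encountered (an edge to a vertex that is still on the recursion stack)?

DFS from 8 (visiting each vertex's neighbors in the order listed); mark gray on enter, black on exit:
8 gray
  13 gray
    7 gray
      2 gray
        1 gray
        1 black
        2→8: 8 is gray → back edge
First back edge: 2 → 8.

2→8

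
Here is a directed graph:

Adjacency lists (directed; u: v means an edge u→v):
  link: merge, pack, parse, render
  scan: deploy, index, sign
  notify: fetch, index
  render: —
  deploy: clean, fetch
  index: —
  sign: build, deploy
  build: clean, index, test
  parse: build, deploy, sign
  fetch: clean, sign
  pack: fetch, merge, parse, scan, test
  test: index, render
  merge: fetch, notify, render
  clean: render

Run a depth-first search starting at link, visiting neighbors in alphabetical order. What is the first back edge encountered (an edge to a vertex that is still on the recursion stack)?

deploy→fetch

DFS from link (visiting neighbors in alphabetical order); mark gray on enter, black on exit:
link gray
  merge gray
    fetch gray
      clean gray
        render gray
        render black
      clean black
      sign gray
        build gray
          build→clean: clean black — skip
          index gray
          index black
          test gray
            test→index: index black — skip
            test→render: render black — skip
          test black
        build black
        deploy gray
          deploy→clean: clean black — skip
          deploy→fetch: fetch is gray → back edge
First back edge: deploy → fetch.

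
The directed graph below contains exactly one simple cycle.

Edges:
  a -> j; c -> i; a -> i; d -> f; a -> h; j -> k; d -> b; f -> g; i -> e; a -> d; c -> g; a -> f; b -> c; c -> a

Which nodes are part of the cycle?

DFS with gray/black marking from a:
a gray
  d gray
    f gray
      g gray
      g black
    f black
    b gray
      c gray
        c→g: g black — skip
        c→a: a is gray → back edge
Back edge closes the cycle a → d → b → c → a; its vertices are {a, b, c, d}.

a, b, c, d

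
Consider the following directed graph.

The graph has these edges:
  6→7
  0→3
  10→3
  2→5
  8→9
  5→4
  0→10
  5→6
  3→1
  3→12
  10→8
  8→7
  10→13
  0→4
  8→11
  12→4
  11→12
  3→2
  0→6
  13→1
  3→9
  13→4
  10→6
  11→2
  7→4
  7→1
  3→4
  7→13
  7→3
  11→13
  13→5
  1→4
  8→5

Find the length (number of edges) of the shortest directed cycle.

For each vertex v, BFS finds the shortest path from v back to v.
The shortest such closed walk is 6 → 7 → 13 → 5 → 6, length 4.

4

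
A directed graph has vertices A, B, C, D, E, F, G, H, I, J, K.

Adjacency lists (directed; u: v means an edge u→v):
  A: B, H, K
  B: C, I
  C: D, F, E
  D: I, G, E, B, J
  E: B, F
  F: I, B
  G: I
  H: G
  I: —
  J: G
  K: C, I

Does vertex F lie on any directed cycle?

F is on a cycle iff F can reach itself via ≥1 edge.
F → B → C → F — yes.

Yes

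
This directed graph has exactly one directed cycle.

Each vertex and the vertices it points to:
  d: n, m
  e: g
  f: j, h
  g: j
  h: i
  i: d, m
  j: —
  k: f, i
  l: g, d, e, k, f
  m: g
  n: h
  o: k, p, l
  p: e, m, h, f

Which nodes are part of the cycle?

d, h, i, n

DFS with gray/black marking from d:
d gray
  n gray
    h gray
      i gray
        i→d: d is gray → back edge
Back edge closes the cycle d → n → h → i → d; its vertices are {d, h, i, n}.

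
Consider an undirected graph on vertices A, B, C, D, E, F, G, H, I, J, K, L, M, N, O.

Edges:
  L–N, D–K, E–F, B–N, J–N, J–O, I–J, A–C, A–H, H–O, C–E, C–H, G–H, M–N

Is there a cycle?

DFS, tracking each vertex's parent; an edge to a visited non-parent vertex closes a cycle.
Start from N:
visit N (parent –)
  visit M (parent N)
    M–N: parent, skip
  visit J (parent N)
    visit I (parent J)
      I–J: parent, skip
    J–N: parent, skip
    visit O (parent J)
      visit H (parent O)
        visit A (parent H)
          A–H: parent, skip
          visit C (parent A)
            C–A: parent, skip
            visit E (parent C)
              E–C: parent, skip
              visit F (parent E)
                F–E: parent, skip
            C–H: H visited and ≠ parent → cycle
Cycle: H – A – C – H.

Yes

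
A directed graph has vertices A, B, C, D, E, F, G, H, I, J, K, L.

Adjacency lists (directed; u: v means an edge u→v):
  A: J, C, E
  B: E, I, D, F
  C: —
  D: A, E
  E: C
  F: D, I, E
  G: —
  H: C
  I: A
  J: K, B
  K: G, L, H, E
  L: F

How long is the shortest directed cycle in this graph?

For each vertex v, BFS finds the shortest path from v back to v.
The shortest such closed walk is J → B → I → A → J, length 4.

4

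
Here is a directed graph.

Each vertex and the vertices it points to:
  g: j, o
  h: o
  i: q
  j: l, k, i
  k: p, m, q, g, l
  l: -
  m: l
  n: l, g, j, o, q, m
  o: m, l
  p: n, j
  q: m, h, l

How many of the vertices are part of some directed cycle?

5

A vertex is on a directed cycle iff it belongs to a strongly connected component of size ≥ 2 (or has a self-loop).
The vertices on cycles are {g, j, k, n, p} — 5 in total.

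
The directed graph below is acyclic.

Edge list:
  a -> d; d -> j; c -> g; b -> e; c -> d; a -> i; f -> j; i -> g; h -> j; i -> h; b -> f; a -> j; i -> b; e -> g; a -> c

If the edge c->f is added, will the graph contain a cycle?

No

Adding c→f creates a cycle iff f can already reach c.
Explore from f: no path reaches c. The graph stays acyclic.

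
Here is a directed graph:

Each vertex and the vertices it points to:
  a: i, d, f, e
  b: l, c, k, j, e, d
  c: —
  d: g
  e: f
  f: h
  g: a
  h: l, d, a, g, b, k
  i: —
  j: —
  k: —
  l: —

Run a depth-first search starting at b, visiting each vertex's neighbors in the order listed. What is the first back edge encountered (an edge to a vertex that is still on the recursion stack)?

a→d

DFS from b (visiting each vertex's neighbors in the order listed); mark gray on enter, black on exit:
b gray
  l gray
  l black
  c gray
  c black
  k gray
  k black
  j gray
  j black
  e gray
    f gray
      h gray
        h→l: l black — skip
        d gray
          g gray
            a gray
              i gray
              i black
              a→d: d is gray → back edge
First back edge: a → d.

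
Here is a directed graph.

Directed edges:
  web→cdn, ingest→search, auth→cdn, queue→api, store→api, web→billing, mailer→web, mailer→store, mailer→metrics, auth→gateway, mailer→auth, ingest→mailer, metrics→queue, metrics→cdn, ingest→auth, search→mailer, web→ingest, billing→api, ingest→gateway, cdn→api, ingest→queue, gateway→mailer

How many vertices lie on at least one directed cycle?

6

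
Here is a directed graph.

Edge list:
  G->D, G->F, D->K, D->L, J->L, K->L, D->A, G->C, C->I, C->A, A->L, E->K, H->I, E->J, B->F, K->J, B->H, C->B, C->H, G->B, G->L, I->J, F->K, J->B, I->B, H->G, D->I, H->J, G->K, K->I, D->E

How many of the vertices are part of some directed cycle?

10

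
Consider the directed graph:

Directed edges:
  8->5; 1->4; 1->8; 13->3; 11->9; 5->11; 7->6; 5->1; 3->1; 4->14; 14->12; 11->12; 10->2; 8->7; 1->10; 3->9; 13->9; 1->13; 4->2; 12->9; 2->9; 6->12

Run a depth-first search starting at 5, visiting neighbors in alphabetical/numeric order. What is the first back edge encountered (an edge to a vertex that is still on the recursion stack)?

DFS from 5 (visiting neighbors in alphabetical/numeric order); mark gray on enter, black on exit:
5 gray
  1 gray
    4 gray
      2 gray
        9 gray
        9 black
      2 black
      14 gray
        12 gray
          12→9: 9 black — skip
        12 black
      14 black
    4 black
    8 gray
      8→5: 5 is gray → back edge
First back edge: 8 → 5.

8→5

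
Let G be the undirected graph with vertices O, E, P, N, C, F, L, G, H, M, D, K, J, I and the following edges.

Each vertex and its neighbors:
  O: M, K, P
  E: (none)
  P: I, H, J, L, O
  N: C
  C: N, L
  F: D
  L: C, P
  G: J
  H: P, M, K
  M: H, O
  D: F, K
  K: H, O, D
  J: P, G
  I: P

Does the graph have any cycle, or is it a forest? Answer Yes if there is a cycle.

Yes

DFS, tracking each vertex's parent; an edge to a visited non-parent vertex closes a cycle.
Start from E:
visit E (parent –)
visit O (parent –)
  visit M (parent O)
    visit H (parent M)
      visit P (parent H)
        visit I (parent P)
          I–P: parent, skip
        P–H: parent, skip
        visit J (parent P)
          J–P: parent, skip
          visit G (parent J)
            G–J: parent, skip
        visit L (parent P)
          visit C (parent L)
            visit N (parent C)
              N–C: parent, skip
            C–L: parent, skip
          L–P: parent, skip
        P–O: O visited and ≠ parent → cycle
Cycle: O – M – H – P – O.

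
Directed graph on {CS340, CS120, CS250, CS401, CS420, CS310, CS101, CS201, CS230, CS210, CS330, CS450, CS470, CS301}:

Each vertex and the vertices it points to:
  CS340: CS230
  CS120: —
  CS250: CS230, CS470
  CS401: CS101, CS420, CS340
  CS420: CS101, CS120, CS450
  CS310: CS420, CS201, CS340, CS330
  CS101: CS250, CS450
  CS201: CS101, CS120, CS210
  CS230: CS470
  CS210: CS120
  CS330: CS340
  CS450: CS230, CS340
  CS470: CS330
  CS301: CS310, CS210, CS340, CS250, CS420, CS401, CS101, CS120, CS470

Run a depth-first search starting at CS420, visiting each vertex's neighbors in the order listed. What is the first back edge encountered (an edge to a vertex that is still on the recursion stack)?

DFS from CS420 (visiting each vertex's neighbors in the order listed); mark gray on enter, black on exit:
CS420 gray
  CS101 gray
    CS250 gray
      CS230 gray
        CS470 gray
          CS330 gray
            CS340 gray
              CS340→CS230: CS230 is gray → back edge
First back edge: CS340 → CS230.

CS340→CS230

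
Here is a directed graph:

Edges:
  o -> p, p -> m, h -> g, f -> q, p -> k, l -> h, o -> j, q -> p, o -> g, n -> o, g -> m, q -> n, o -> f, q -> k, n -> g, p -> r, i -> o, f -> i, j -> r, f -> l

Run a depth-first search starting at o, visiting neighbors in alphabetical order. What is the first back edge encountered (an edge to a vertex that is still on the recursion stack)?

i->o

DFS from o (visiting neighbors in alphabetical order); mark gray on enter, black on exit:
o gray
  f gray
    i gray
      i→o: o is gray → back edge
First back edge: i → o.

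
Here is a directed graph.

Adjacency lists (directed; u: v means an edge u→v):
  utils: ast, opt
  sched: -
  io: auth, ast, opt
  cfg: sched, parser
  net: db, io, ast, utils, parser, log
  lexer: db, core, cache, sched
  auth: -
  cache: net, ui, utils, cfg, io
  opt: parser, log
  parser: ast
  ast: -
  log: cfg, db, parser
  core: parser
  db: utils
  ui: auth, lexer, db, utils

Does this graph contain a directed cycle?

DFS with white/gray/black marking, starting from net:
net gray
  db gray
    utils gray
      ast gray
      ast black
      opt gray
        parser gray
          parser→ast: ast black — skip
        parser black
        log gray
          cfg gray
            sched gray
            sched black
            cfg→parser: parser black — skip
          cfg black
          log→db: db is gray → back edge
Back edge found, so a cycle exists: db → utils → opt → log → db.

Yes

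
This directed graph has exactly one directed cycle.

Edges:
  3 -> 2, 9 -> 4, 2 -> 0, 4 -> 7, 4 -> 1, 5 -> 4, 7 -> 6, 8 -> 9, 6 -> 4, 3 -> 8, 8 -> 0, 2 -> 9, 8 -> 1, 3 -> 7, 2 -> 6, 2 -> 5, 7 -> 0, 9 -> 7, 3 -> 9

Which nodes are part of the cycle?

4, 6, 7

DFS with gray/black marking from 7:
7 gray
  6 gray
    4 gray
      1 gray
      1 black
      4→7: 7 is gray → back edge
Back edge closes the cycle 7 → 6 → 4 → 7; its vertices are {4, 6, 7}.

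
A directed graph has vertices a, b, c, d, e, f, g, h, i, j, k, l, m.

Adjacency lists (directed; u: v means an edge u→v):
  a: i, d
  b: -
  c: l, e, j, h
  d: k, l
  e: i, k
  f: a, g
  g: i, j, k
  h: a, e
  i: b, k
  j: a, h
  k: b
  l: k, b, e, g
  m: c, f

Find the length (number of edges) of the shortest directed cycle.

5

For each vertex v, BFS finds the shortest path from v back to v.
The shortest such closed walk is g → j → a → d → l → g, length 5.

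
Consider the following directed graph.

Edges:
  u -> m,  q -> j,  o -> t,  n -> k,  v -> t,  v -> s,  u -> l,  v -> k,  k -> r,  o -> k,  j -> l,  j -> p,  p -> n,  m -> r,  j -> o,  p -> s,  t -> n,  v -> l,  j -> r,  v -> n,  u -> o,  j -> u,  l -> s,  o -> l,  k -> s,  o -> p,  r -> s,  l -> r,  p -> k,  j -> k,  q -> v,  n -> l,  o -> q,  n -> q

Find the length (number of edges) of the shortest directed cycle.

For each vertex v, BFS finds the shortest path from v back to v.
The shortest such closed walk is j → o → q → j, length 3.

3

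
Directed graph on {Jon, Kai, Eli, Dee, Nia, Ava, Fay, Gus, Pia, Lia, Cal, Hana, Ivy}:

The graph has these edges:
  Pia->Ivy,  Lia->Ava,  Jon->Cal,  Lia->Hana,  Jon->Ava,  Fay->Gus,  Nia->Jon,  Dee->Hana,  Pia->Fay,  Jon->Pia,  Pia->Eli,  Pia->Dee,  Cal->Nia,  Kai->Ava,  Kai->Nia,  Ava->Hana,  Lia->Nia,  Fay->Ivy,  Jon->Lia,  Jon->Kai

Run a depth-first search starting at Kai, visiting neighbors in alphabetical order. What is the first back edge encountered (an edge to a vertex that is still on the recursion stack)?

DFS from Kai (visiting neighbors in alphabetical order); mark gray on enter, black on exit:
Kai gray
  Ava gray
    Hana gray
    Hana black
  Ava black
  Nia gray
    Jon gray
      Jon→Ava: Ava black — skip
      Cal gray
        Cal→Nia: Nia is gray → back edge
First back edge: Cal → Nia.

Cal→Nia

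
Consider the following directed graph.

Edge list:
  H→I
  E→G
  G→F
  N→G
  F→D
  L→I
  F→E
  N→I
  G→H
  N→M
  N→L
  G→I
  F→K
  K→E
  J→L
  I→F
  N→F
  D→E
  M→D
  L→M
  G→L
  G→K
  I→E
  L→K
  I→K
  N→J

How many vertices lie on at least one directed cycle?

9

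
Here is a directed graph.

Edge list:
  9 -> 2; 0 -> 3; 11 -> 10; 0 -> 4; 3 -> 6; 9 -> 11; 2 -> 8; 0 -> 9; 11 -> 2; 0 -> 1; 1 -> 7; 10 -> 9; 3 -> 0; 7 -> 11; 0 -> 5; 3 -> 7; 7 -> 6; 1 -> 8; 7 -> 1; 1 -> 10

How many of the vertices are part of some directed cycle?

A vertex is on a directed cycle iff it belongs to a strongly connected component of size ≥ 2 (or has a self-loop).
The vertices on cycles are {0, 1, 3, 7, 9, 10, 11} — 7 in total.

7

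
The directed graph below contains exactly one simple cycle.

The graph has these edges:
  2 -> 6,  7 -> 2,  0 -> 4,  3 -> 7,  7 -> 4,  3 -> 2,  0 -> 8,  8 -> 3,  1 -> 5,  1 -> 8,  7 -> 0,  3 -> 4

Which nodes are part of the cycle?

DFS with gray/black marking from 8:
8 gray
  3 gray
    4 gray
    4 black
    2 gray
      6 gray
      6 black
    2 black
    7 gray
      0 gray
        0→8: 8 is gray → back edge
Back edge closes the cycle 8 → 3 → 7 → 0 → 8; its vertices are {0, 3, 7, 8}.

0, 3, 7, 8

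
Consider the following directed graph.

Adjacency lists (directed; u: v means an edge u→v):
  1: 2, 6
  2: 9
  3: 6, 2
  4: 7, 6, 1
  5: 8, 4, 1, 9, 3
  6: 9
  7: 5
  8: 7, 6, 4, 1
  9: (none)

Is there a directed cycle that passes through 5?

Yes

5 is on a cycle iff 5 can reach itself via ≥1 edge.
5 → 8 → 7 → 5 — yes.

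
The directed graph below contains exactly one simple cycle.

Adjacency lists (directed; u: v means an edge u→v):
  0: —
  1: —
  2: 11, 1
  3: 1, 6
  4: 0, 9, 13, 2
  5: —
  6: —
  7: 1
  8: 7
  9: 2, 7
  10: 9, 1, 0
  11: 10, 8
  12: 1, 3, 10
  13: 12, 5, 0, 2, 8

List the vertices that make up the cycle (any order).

2, 9, 10, 11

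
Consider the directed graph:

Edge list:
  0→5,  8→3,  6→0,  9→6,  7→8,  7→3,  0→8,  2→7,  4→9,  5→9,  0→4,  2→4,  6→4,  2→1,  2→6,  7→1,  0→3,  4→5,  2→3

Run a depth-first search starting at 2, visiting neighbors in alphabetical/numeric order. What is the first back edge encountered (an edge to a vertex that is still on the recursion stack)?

DFS from 2 (visiting neighbors in alphabetical/numeric order); mark gray on enter, black on exit:
2 gray
  1 gray
  1 black
  3 gray
  3 black
  4 gray
    5 gray
      9 gray
        6 gray
          0 gray
            0→3: 3 black — skip
            0→4: 4 is gray → back edge
First back edge: 0 → 4.

0→4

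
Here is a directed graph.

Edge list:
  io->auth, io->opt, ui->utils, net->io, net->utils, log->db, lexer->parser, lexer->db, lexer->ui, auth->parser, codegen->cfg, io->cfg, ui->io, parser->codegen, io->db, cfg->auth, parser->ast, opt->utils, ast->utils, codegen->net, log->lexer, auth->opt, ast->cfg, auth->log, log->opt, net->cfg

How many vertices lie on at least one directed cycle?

10

A vertex is on a directed cycle iff it belongs to a strongly connected component of size ≥ 2 (or has a self-loop).
The vertices on cycles are {io, ui, ast, cfg, log, net, auth, lexer, parser, codegen} — 10 in total.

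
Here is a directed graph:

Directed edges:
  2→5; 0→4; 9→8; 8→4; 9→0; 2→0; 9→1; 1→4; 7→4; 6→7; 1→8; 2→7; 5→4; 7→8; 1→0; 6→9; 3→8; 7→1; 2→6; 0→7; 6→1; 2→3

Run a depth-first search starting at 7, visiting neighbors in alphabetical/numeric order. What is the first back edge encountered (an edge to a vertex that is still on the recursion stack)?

DFS from 7 (visiting neighbors in alphabetical/numeric order); mark gray on enter, black on exit:
7 gray
  1 gray
    0 gray
      4 gray
      4 black
      0→7: 7 is gray → back edge
First back edge: 0 → 7.

0→7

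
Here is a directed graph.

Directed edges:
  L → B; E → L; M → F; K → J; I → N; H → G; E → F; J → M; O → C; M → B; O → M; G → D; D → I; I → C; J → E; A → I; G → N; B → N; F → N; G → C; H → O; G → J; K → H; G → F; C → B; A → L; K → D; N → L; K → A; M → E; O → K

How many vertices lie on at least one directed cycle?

6

A vertex is on a directed cycle iff it belongs to a strongly connected component of size ≥ 2 (or has a self-loop).
The vertices on cycles are {B, H, K, L, N, O} — 6 in total.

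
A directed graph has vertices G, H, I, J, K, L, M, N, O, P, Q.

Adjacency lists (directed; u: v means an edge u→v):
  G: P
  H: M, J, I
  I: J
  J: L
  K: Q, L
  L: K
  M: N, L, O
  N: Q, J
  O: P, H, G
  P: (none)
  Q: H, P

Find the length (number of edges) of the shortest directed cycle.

2

For each vertex v, BFS finds the shortest path from v back to v.
The shortest such closed walk is L → K → L, length 2.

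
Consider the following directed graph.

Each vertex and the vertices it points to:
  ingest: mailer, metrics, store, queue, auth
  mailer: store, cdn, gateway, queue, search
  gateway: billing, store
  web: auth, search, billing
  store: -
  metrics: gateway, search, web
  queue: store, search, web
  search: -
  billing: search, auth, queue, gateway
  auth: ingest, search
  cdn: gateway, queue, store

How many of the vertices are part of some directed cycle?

9

A vertex is on a directed cycle iff it belongs to a strongly connected component of size ≥ 2 (or has a self-loop).
The vertices on cycles are {cdn, web, auth, queue, ingest, mailer, billing, gateway, metrics} — 9 in total.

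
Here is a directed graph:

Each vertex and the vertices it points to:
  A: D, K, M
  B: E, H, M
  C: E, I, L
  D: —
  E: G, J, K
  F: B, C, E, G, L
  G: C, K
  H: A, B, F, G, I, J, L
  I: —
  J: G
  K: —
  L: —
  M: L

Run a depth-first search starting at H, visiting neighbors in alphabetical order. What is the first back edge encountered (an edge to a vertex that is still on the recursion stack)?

DFS from H (visiting neighbors in alphabetical order); mark gray on enter, black on exit:
H gray
  A gray
    D gray
    D black
    K gray
    K black
    M gray
      L gray
      L black
    M black
  A black
  B gray
    E gray
      G gray
        C gray
          C→E: E is gray → back edge
First back edge: C → E.

C→E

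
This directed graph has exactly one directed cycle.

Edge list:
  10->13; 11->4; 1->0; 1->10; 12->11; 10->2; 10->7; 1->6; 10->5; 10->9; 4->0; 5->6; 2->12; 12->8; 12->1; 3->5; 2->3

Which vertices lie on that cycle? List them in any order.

1, 2, 10, 12

DFS with gray/black marking from 10:
10 gray
  9 gray
  9 black
  5 gray
    6 gray
    6 black
  5 black
  13 gray
  13 black
  7 gray
  7 black
  2 gray
    12 gray
      11 gray
        4 gray
          0 gray
          0 black
        4 black
      11 black
      8 gray
      8 black
      1 gray
        1→10: 10 is gray → back edge
Back edge closes the cycle 10 → 2 → 12 → 1 → 10; its vertices are {1, 2, 10, 12}.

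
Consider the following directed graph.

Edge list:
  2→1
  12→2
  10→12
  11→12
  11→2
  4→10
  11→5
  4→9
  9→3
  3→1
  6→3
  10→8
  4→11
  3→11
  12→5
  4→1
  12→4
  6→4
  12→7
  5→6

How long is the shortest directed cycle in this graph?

For each vertex v, BFS finds the shortest path from v back to v.
The shortest such closed walk is 4 → 11 → 12 → 4, length 3.

3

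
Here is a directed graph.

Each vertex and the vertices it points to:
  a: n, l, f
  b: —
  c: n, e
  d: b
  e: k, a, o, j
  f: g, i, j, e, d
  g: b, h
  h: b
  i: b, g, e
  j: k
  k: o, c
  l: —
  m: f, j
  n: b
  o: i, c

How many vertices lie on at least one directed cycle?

A vertex is on a directed cycle iff it belongs to a strongly connected component of size ≥ 2 (or has a self-loop).
The vertices on cycles are {a, c, e, f, i, j, k, o} — 8 in total.

8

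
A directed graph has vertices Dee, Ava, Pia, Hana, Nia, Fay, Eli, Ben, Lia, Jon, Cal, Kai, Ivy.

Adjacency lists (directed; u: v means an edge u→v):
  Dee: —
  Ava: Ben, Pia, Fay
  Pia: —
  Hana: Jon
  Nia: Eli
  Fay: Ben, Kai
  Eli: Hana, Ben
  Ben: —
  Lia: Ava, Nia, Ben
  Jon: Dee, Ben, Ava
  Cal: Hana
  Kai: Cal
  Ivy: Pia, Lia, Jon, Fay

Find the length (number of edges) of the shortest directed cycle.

For each vertex v, BFS finds the shortest path from v back to v.
The shortest such closed walk is Jon → Ava → Fay → Kai → Cal → Hana → Jon, length 6.

6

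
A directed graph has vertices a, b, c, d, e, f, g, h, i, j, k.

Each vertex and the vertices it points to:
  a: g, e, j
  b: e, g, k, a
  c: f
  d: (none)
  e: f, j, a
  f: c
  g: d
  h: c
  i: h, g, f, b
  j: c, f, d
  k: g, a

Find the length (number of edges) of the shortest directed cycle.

2

For each vertex v, BFS finds the shortest path from v back to v.
The shortest such closed walk is a → e → a, length 2.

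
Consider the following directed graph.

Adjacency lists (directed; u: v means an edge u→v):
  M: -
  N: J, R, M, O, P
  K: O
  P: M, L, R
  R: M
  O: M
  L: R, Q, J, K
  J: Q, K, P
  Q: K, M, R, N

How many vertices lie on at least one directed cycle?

5

A vertex is on a directed cycle iff it belongs to a strongly connected component of size ≥ 2 (or has a self-loop).
The vertices on cycles are {J, L, N, P, Q} — 5 in total.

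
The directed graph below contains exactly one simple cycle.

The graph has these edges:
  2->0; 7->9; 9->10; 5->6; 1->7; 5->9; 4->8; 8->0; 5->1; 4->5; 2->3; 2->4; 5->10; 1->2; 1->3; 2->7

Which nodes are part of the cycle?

DFS with gray/black marking from 1:
1 gray
  2 gray
    3 gray
    3 black
    4 gray
      5 gray
        6 gray
        6 black
        5→1: 1 is gray → back edge
Back edge closes the cycle 1 → 2 → 4 → 5 → 1; its vertices are {1, 2, 4, 5}.

1, 2, 4, 5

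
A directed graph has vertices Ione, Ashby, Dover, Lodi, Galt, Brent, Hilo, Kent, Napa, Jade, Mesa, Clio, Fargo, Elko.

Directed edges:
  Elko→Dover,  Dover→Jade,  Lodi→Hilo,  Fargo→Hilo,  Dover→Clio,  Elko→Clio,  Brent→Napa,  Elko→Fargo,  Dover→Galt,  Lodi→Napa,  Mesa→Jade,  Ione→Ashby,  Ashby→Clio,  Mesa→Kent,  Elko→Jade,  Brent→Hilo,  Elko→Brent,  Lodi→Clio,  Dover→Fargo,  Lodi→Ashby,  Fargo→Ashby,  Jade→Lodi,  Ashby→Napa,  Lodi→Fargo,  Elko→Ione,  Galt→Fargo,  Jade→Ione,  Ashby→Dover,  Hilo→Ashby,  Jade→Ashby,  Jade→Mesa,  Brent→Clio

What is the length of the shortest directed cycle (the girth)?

2

For each vertex v, BFS finds the shortest path from v back to v.
The shortest such closed walk is Jade → Mesa → Jade, length 2.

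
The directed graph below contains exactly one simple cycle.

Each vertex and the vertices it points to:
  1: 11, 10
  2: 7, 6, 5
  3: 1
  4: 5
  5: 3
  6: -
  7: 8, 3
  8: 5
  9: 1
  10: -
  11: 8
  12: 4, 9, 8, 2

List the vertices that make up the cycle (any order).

1, 3, 5, 8, 11

DFS with gray/black marking from 3:
3 gray
  1 gray
    11 gray
      8 gray
        5 gray
          5→3: 3 is gray → back edge
Back edge closes the cycle 3 → 1 → 11 → 8 → 5 → 3; its vertices are {1, 3, 5, 8, 11}.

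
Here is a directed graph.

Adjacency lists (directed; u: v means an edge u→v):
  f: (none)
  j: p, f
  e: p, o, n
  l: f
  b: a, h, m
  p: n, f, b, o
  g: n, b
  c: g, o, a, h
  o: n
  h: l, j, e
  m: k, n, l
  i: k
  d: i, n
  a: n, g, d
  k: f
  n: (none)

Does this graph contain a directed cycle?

Yes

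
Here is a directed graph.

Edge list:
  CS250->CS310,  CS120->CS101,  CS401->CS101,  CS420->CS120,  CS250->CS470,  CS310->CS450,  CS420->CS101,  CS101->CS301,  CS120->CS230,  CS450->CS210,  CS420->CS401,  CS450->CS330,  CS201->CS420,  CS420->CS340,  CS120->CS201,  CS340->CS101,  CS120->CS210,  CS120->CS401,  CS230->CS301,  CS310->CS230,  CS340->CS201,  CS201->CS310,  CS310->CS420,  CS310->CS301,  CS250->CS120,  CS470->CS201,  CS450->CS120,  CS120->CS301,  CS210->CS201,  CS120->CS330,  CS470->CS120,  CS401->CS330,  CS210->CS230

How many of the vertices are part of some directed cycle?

7

A vertex is on a directed cycle iff it belongs to a strongly connected component of size ≥ 2 (or has a self-loop).
The vertices on cycles are {CS120, CS201, CS210, CS310, CS340, CS420, CS450} — 7 in total.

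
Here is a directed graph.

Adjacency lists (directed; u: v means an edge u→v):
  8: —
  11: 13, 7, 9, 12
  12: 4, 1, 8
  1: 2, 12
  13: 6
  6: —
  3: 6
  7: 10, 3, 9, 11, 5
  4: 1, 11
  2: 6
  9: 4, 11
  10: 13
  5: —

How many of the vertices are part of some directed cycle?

A vertex is on a directed cycle iff it belongs to a strongly connected component of size ≥ 2 (or has a self-loop).
The vertices on cycles are {1, 4, 7, 9, 11, 12} — 6 in total.

6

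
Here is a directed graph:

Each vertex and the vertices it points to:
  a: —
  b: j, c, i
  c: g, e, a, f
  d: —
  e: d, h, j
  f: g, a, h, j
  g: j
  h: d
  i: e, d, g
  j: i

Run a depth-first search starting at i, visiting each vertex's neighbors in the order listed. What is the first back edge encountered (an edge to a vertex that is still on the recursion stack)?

j→i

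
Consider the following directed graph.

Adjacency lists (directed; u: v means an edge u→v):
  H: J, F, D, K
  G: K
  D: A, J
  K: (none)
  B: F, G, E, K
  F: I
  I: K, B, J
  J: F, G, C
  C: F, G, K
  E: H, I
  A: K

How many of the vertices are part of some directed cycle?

8

A vertex is on a directed cycle iff it belongs to a strongly connected component of size ≥ 2 (or has a self-loop).
The vertices on cycles are {B, C, D, E, F, H, I, J} — 8 in total.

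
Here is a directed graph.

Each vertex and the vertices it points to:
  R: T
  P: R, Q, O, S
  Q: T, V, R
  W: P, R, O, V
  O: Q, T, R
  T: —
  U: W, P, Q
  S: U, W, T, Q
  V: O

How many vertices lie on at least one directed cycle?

A vertex is on a directed cycle iff it belongs to a strongly connected component of size ≥ 2 (or has a self-loop).
The vertices on cycles are {O, P, Q, S, U, V, W} — 7 in total.

7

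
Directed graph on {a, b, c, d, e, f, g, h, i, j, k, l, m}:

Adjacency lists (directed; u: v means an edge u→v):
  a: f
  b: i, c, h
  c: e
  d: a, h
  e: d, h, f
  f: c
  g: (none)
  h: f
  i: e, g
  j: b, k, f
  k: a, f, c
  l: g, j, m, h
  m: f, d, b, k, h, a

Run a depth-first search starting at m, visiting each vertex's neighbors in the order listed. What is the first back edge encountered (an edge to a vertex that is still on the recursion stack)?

a->f

DFS from m (visiting each vertex's neighbors in the order listed); mark gray on enter, black on exit:
m gray
  f gray
    c gray
      e gray
        d gray
          a gray
            a→f: f is gray → back edge
First back edge: a → f.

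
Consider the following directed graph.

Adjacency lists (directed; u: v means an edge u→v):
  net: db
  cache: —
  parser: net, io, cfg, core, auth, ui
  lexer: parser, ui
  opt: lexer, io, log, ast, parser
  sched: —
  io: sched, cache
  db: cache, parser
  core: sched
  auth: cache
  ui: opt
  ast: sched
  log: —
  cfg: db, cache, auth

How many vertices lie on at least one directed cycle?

A vertex is on a directed cycle iff it belongs to a strongly connected component of size ≥ 2 (or has a self-loop).
The vertices on cycles are {db, ui, cfg, net, opt, lexer, parser} — 7 in total.

7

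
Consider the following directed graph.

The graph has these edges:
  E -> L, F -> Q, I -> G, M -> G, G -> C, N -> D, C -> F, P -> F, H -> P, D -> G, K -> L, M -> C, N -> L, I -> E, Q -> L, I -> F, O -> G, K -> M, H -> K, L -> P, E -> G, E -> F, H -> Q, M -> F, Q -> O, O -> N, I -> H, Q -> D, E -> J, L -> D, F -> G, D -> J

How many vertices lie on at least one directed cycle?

A vertex is on a directed cycle iff it belongs to a strongly connected component of size ≥ 2 (or has a self-loop).
The vertices on cycles are {C, D, F, G, L, N, O, P, Q} — 9 in total.

9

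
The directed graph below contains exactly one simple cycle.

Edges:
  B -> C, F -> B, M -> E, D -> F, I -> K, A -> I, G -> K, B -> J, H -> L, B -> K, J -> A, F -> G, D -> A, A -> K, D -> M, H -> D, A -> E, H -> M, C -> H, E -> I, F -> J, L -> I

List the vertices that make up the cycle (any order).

B, C, D, F, H

DFS with gray/black marking from B:
B gray
  K gray
  K black
  J gray
    A gray
      I gray
        I→K: K black — skip
      I black
      E gray
        E→I: I black — skip
      E black
      A→K: K black — skip
    A black
  J black
  C gray
    H gray
      L gray
        L→I: I black — skip
      L black
      M gray
        M→E: E black — skip
      M black
      D gray
        F gray
          F→B: B is gray → back edge
Back edge closes the cycle B → C → H → D → F → B; its vertices are {B, C, D, F, H}.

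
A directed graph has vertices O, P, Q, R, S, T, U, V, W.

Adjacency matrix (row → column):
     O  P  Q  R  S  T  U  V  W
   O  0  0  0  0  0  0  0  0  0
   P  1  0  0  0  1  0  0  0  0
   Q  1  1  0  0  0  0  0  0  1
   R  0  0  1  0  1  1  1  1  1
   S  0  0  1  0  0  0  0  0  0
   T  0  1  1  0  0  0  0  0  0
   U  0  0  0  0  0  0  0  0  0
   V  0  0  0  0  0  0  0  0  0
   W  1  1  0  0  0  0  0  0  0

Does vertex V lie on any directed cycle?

No

V lies on a cycle iff there is a path from V back to itself.
Exploring from V, it never reaches itself; equivalently, its strongly connected component is a singleton.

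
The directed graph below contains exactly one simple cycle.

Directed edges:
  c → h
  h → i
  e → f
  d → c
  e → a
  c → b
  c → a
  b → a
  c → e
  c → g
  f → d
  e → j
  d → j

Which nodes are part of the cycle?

c, d, e, f

DFS with gray/black marking from c:
c gray
  e gray
    a gray
    a black
    j gray
    j black
    f gray
      d gray
        d→c: c is gray → back edge
Back edge closes the cycle c → e → f → d → c; its vertices are {c, d, e, f}.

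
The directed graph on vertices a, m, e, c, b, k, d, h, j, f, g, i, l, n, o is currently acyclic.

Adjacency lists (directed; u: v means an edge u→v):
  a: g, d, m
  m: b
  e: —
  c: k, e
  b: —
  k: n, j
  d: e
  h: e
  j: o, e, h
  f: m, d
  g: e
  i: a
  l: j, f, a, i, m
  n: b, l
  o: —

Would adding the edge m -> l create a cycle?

Yes

Adding m→l creates a cycle iff l can already reach m.
Path from l: l → m.
So l → … → m → l is a cycle.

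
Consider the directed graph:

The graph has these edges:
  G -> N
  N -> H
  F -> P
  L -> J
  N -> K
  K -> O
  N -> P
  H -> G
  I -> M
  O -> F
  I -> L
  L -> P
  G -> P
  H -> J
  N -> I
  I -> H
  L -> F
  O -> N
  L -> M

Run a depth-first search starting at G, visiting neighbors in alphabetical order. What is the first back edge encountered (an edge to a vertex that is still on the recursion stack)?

H->G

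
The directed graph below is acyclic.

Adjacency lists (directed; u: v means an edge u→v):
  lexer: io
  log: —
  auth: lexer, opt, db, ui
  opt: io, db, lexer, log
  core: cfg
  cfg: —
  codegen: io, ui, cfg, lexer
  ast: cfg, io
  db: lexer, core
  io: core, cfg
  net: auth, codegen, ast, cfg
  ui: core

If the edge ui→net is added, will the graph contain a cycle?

Yes

Adding ui→net creates a cycle iff net can already reach ui.
Path from net: net → auth → ui.
So net → … → ui → net is a cycle.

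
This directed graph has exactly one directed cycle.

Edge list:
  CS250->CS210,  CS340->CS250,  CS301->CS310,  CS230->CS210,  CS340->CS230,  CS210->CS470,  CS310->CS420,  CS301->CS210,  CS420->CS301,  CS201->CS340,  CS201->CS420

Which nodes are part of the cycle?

CS301, CS310, CS420

DFS with gray/black marking from CS420:
CS420 gray
  CS301 gray
    CS210 gray
      CS470 gray
      CS470 black
    CS210 black
    CS310 gray
      CS310→CS420: CS420 is gray → back edge
Back edge closes the cycle CS420 → CS301 → CS310 → CS420; its vertices are {CS301, CS310, CS420}.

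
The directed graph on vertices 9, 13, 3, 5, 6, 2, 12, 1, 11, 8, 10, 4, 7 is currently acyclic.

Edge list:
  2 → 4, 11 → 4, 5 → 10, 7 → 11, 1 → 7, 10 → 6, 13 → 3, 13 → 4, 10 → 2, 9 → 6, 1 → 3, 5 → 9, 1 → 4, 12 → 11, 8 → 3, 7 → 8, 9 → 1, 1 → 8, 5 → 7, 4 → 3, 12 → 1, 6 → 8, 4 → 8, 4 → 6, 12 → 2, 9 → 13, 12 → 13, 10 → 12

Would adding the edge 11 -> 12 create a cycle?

Adding 11→12 creates a cycle iff 12 can already reach 11.
Path from 12: 12 → 11.
So 12 → … → 11 → 12 is a cycle.

Yes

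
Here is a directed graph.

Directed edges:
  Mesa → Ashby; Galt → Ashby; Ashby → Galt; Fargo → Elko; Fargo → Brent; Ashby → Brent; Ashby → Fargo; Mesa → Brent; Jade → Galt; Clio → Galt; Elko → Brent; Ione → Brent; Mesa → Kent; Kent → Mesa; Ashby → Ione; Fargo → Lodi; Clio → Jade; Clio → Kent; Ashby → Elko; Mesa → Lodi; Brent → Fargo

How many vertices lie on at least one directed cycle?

A vertex is on a directed cycle iff it belongs to a strongly connected component of size ≥ 2 (or has a self-loop).
The vertices on cycles are {Elko, Galt, Kent, Mesa, Ashby, Brent, Fargo} — 7 in total.

7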